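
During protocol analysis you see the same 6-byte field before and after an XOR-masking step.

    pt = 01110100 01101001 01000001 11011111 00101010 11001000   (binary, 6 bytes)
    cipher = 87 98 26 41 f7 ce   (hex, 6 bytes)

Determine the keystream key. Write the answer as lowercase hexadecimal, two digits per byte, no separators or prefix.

f3f1679edd06

Since cipher = pt ⊕ key, XORing both sides with pt gives key = pt ⊕ cipher.
byte 0: 74 ⊕ 87 = f3
byte 1: 69 ⊕ 98 = f1
byte 2: 41 ⊕ 26 = 67
byte 3: df ⊕ 41 = 9e
byte 4: 2a ⊕ f7 = dd
byte 5: c8 ⊕ ce = 06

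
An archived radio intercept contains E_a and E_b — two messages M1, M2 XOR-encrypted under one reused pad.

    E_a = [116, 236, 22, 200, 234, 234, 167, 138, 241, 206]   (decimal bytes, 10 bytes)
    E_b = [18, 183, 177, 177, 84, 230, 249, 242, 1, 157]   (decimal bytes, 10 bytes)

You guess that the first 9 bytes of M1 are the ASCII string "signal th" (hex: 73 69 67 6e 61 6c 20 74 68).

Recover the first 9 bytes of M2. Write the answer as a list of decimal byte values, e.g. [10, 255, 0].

First, E_a ⊕ E_b = (M1 ⊕ K) ⊕ (M2 ⊕ K) = M1 ⊕ M2, so the key drops out. Then M2 = (M1 ⊕ M2) ⊕ M1 over the first 9 bytes.
byte 0: (74 XOR 12) XOR 73 = 66 XOR 73 = 15
byte 1: (ec XOR b7) XOR 69 = 5b XOR 69 = 32
byte 2: (16 XOR b1) XOR 67 = a7 XOR 67 = c0
byte 3: (c8 XOR b1) XOR 6e = 79 XOR 6e = 17
byte 4: (ea XOR 54) XOR 61 = be XOR 61 = df
byte 5: (ea XOR e6) XOR 6c = 0c XOR 6c = 60
byte 6: (a7 XOR f9) XOR 20 = 5e XOR 20 = 7e
byte 7: (8a XOR f2) XOR 74 = 78 XOR 74 = 0c
byte 8: (f1 XOR 01) XOR 68 = f0 XOR 68 = 98

[21, 50, 192, 23, 223, 96, 126, 12, 152]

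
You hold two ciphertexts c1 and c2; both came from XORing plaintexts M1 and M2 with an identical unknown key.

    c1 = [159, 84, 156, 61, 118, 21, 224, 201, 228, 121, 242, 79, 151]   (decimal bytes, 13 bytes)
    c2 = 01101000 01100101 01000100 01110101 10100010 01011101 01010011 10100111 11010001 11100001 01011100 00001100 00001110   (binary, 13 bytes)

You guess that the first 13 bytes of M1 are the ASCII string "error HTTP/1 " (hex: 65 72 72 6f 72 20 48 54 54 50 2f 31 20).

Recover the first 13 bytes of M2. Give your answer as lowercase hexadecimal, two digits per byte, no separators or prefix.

9243aa27a668fb3a61c88172b9

First, c1 ⊕ c2 = (M1 ⊕ K) ⊕ (M2 ⊕ K) = M1 ⊕ M2, so the key drops out. Then M2 = (M1 ⊕ M2) ⊕ M1 over the first 13 bytes.
byte 0: (9f xor 68) xor 65 = f7 xor 65 = 92
byte 1: (54 xor 65) xor 72 = 31 xor 72 = 43
byte 2: (9c xor 44) xor 72 = d8 xor 72 = aa
byte 3: (3d xor 75) xor 6f = 48 xor 6f = 27
byte 4: (76 xor a2) xor 72 = d4 xor 72 = a6
byte 5: (15 xor 5d) xor 20 = 48 xor 20 = 68
byte 6: (e0 xor 53) xor 48 = b3 xor 48 = fb
byte 7: (c9 xor a7) xor 54 = 6e xor 54 = 3a
byte 8: (e4 xor d1) xor 54 = 35 xor 54 = 61
byte 9: (79 xor e1) xor 50 = 98 xor 50 = c8
byte 10: (f2 xor 5c) xor 2f = ae xor 2f = 81
byte 11: (4f xor 0c) xor 31 = 43 xor 31 = 72
byte 12: (97 xor 0e) xor 20 = 99 xor 20 = b9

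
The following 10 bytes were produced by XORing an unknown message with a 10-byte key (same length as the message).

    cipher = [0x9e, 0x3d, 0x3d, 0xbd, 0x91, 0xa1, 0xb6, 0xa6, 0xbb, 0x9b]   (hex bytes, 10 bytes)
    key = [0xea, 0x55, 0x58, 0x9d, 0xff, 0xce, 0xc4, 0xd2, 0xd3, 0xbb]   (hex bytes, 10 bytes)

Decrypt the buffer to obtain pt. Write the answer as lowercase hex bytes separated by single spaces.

74 68 65 20 6e 6f 72 74 68 20

XOR is its own inverse, so applying the key byte-wise gives the result directly.
10011110 xor 11101010 = 01110100
00111101 xor 01010101 = 01101000
00111101 xor 01011000 = 01100101
10111101 xor 10011101 = 00100000
10010001 xor 11111111 = 01101110
10100001 xor 11001110 = 01101111
10110110 xor 11000100 = 01110010
10100110 xor 11010010 = 01110100
10111011 xor 11010011 = 01101000
10011011 xor 10111011 = 00100000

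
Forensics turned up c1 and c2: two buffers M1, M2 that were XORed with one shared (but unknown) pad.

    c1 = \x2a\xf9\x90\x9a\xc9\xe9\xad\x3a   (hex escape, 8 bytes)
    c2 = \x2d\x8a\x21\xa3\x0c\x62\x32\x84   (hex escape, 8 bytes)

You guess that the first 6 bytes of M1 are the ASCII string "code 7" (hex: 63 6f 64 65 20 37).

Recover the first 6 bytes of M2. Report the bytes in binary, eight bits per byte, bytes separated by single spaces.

01100100 00011100 11010101 01011100 11100101 10111100

First, c1 ⊕ c2 = (M1 ⊕ K) ⊕ (M2 ⊕ K) = M1 ⊕ M2, so the key drops out. Then M2 = (M1 ⊕ M2) ⊕ M1 over the first 6 bytes.
byte 0: (2a xor 2d) xor 63 = 07 xor 63 = 64
byte 1: (f9 xor 8a) xor 6f = 73 xor 6f = 1c
byte 2: (90 xor 21) xor 64 = b1 xor 64 = d5
byte 3: (9a xor a3) xor 65 = 39 xor 65 = 5c
byte 4: (c9 xor 0c) xor 20 = c5 xor 20 = e5
byte 5: (e9 xor 62) xor 37 = 8b xor 37 = bc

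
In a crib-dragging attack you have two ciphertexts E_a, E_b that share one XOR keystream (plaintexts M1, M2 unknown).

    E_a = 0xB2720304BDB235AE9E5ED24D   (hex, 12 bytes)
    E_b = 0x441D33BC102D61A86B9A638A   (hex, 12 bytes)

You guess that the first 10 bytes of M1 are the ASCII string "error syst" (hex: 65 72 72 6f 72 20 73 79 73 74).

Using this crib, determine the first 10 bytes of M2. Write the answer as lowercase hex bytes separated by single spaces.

93 1d 42 d7 df bf 27 7f 86 b0

First, E_a ⊕ E_b = (M1 ⊕ K) ⊕ (M2 ⊕ K) = M1 ⊕ M2, so the key drops out. Then M2 = (M1 ⊕ M2) ⊕ M1 over the first 10 bytes.
byte 0: (b2 xor 44) xor 65 = f6 xor 65 = 93
byte 1: (72 xor 1d) xor 72 = 6f xor 72 = 1d
byte 2: (03 xor 33) xor 72 = 30 xor 72 = 42
byte 3: (04 xor bc) xor 6f = b8 xor 6f = d7
byte 4: (bd xor 10) xor 72 = ad xor 72 = df
byte 5: (b2 xor 2d) xor 20 = 9f xor 20 = bf
byte 6: (35 xor 61) xor 73 = 54 xor 73 = 27
byte 7: (ae xor a8) xor 79 = 06 xor 79 = 7f
byte 8: (9e xor 6b) xor 73 = f5 xor 73 = 86
byte 9: (5e xor 9a) xor 74 = c4 xor 74 = b0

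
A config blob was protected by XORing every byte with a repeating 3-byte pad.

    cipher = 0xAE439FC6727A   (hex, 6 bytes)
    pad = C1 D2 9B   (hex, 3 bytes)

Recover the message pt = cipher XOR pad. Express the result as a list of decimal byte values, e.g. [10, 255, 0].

The 3-byte key repeats, so the effective keystream is c1 d2 9b c1 d2 9b.
byte 0: 10101110 xor 11000001 = 01101111
byte 1: 01000011 xor 11010010 = 10010001
byte 2: 10011111 xor 10011011 = 00000100
byte 3: 11000110 xor 11000001 = 00000111
byte 4: 01110010 xor 11010010 = 10100000
byte 5: 01111010 xor 10011011 = 11100001

[111, 145, 4, 7, 160, 225]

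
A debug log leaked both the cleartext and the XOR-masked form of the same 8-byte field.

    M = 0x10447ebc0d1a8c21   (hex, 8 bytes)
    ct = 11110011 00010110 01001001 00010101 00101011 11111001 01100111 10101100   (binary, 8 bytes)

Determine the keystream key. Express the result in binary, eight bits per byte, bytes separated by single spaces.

Since ct = M ⊕ key, XORing both sides with M gives key = M ⊕ ct.
10 ^ f3 = e3
44 ^ 16 = 52
7e ^ 49 = 37
bc ^ 15 = a9
0d ^ 2b = 26
1a ^ f9 = e3
8c ^ 67 = eb
21 ^ ac = 8d

11100011 01010010 00110111 10101001 00100110 11100011 11101011 10001101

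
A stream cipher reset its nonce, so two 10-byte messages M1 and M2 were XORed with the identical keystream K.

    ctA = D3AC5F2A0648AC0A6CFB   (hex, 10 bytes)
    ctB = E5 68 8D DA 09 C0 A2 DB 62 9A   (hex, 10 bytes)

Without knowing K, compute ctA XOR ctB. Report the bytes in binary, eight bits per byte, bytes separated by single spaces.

00110110 11000100 11010010 11110000 00001111 10001000 00001110 11010001 00001110 01100001

ctA ⊕ ctB = (M1 ⊕ K) ⊕ (M2 ⊕ K) = M1 ⊕ M2 — the shared key cancels under XOR.
byte 0: d3 xor e5 = 36
byte 1: ac xor 68 = c4
byte 2: 5f xor 8d = d2
byte 3: 2a xor da = f0
byte 4: 06 xor 09 = 0f
byte 5: 48 xor c0 = 88
byte 6: ac xor a2 = 0e
byte 7: 0a xor db = d1
byte 8: 6c xor 62 = 0e
byte 9: fb xor 9a = 61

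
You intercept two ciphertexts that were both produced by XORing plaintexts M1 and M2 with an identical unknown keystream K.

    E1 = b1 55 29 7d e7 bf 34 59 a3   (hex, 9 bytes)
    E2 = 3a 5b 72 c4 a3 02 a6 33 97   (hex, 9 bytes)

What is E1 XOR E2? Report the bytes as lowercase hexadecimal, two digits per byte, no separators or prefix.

E1 ⊕ E2 = (M1 ⊕ K) ⊕ (M2 ⊕ K) = M1 ⊕ M2 — the shared key cancels under XOR.
b1 XOR 3a = 8b
55 XOR 5b = 0e
29 XOR 72 = 5b
7d XOR c4 = b9
e7 XOR a3 = 44
bf XOR 02 = bd
34 XOR a6 = 92
59 XOR 33 = 6a
a3 XOR 97 = 34

8b0e5bb944bd926a34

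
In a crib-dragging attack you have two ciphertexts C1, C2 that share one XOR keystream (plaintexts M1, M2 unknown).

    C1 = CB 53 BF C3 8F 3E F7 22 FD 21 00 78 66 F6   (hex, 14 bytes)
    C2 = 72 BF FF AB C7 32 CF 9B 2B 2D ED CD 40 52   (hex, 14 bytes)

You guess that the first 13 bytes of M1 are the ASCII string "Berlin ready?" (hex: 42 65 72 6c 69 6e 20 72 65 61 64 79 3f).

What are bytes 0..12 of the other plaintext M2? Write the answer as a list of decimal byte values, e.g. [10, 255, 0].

[251, 137, 50, 4, 33, 98, 24, 203, 179, 109, 137, 204, 25]

First, C1 ⊕ C2 = (M1 ⊕ K) ⊕ (M2 ⊕ K) = M1 ⊕ M2, so the key drops out. Then M2 = (M1 ⊕ M2) ⊕ M1 over the first 13 bytes.
byte 0: (cb XOR 72) XOR 42 = b9 XOR 42 = fb
byte 1: (53 XOR bf) XOR 65 = ec XOR 65 = 89
byte 2: (bf XOR ff) XOR 72 = 40 XOR 72 = 32
byte 3: (c3 XOR ab) XOR 6c = 68 XOR 6c = 04
byte 4: (8f XOR c7) XOR 69 = 48 XOR 69 = 21
byte 5: (3e XOR 32) XOR 6e = 0c XOR 6e = 62
byte 6: (f7 XOR cf) XOR 20 = 38 XOR 20 = 18
byte 7: (22 XOR 9b) XOR 72 = b9 XOR 72 = cb
byte 8: (fd XOR 2b) XOR 65 = d6 XOR 65 = b3
byte 9: (21 XOR 2d) XOR 61 = 0c XOR 61 = 6d
byte 10: (00 XOR ed) XOR 64 = ed XOR 64 = 89
byte 11: (78 XOR cd) XOR 79 = b5 XOR 79 = cc
byte 12: (66 XOR 40) XOR 3f = 26 XOR 3f = 19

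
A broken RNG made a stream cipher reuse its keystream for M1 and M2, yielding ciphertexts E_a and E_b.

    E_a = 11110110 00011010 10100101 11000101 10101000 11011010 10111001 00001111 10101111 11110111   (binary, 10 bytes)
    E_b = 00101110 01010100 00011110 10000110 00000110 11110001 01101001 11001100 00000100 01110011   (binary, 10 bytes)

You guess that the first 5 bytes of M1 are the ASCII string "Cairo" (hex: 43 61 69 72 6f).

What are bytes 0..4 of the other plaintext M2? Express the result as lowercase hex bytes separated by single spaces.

9b 2f d2 31 c1

First, E_a ⊕ E_b = (M1 ⊕ K) ⊕ (M2 ⊕ K) = M1 ⊕ M2, so the key drops out. Then M2 = (M1 ⊕ M2) ⊕ M1 over the first 5 bytes.
byte 0: (f6 XOR 2e) XOR 43 = d8 XOR 43 = 9b
byte 1: (1a XOR 54) XOR 61 = 4e XOR 61 = 2f
byte 2: (a5 XOR 1e) XOR 69 = bb XOR 69 = d2
byte 3: (c5 XOR 86) XOR 72 = 43 XOR 72 = 31
byte 4: (a8 XOR 06) XOR 6f = ae XOR 6f = c1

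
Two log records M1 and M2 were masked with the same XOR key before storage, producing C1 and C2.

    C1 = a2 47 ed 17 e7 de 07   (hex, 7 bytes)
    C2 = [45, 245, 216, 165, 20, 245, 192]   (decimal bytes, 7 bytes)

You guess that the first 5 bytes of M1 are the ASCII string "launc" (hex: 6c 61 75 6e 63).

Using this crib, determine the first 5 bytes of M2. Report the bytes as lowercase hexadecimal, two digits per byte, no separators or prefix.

e3d340dc90

First, C1 ⊕ C2 = (M1 ⊕ K) ⊕ (M2 ⊕ K) = M1 ⊕ M2, so the key drops out. Then M2 = (M1 ⊕ M2) ⊕ M1 over the first 5 bytes.
byte 0: (a2 ^ 2d) ^ 6c = 8f ^ 6c = e3
byte 1: (47 ^ f5) ^ 61 = b2 ^ 61 = d3
byte 2: (ed ^ d8) ^ 75 = 35 ^ 75 = 40
byte 3: (17 ^ a5) ^ 6e = b2 ^ 6e = dc
byte 4: (e7 ^ 14) ^ 63 = f3 ^ 63 = 90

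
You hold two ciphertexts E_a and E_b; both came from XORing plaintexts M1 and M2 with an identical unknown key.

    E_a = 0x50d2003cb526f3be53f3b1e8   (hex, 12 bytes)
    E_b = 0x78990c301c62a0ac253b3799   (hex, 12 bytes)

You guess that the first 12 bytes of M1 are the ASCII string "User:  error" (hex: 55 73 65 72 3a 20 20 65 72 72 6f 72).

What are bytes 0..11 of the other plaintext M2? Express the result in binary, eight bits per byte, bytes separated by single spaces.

01111101 00111000 01101001 01111110 10010011 01100100 01110011 01110111 00000100 10111010 11101001 00000011

First, E_a ⊕ E_b = (M1 ⊕ K) ⊕ (M2 ⊕ K) = M1 ⊕ M2, so the key drops out. Then M2 = (M1 ⊕ M2) ⊕ M1 over the first 12 bytes.
byte 0: (50 xor 78) xor 55 = 28 xor 55 = 7d
byte 1: (d2 xor 99) xor 73 = 4b xor 73 = 38
byte 2: (00 xor 0c) xor 65 = 0c xor 65 = 69
byte 3: (3c xor 30) xor 72 = 0c xor 72 = 7e
byte 4: (b5 xor 1c) xor 3a = a9 xor 3a = 93
byte 5: (26 xor 62) xor 20 = 44 xor 20 = 64
byte 6: (f3 xor a0) xor 20 = 53 xor 20 = 73
byte 7: (be xor ac) xor 65 = 12 xor 65 = 77
byte 8: (53 xor 25) xor 72 = 76 xor 72 = 04
byte 9: (f3 xor 3b) xor 72 = c8 xor 72 = ba
byte 10: (b1 xor 37) xor 6f = 86 xor 6f = e9
byte 11: (e8 xor 99) xor 72 = 71 xor 72 = 03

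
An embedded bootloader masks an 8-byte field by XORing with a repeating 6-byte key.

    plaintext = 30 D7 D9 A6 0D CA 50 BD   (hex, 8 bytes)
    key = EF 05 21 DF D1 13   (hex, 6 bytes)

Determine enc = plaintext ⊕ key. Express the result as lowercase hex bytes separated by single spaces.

The 6-byte key repeats, so the effective keystream is ef 05 21 df d1 13 ef 05.
byte 0:  48 ⊕ 239 = 223
byte 1: 215 ⊕   5 = 210
byte 2: 217 ⊕  33 = 248
byte 3: 166 ⊕ 223 = 121
byte 4:  13 ⊕ 209 = 220
byte 5: 202 ⊕  19 = 217
byte 6:  80 ⊕ 239 = 191
byte 7: 189 ⊕   5 = 184

df d2 f8 79 dc d9 bf b8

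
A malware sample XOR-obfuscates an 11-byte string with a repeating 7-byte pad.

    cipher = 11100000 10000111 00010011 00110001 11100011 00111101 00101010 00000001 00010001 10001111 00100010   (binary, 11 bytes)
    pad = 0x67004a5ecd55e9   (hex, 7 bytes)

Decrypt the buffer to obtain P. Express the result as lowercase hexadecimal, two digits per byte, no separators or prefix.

The 7-byte key repeats, so the effective keystream is 67 00 4a 5e cd 55 e9 67 00 4a 5e.
byte 0: e0 xor 67 = 87
byte 1: 87 xor 00 = 87
byte 2: 13 xor 4a = 59
byte 3: 31 xor 5e = 6f
byte 4: e3 xor cd = 2e
byte 5: 3d xor 55 = 68
byte 6: 2a xor e9 = c3
byte 7: 01 xor 67 = 66
byte 8: 11 xor 00 = 11
byte 9: 8f xor 4a = c5
byte 10: 22 xor 5e = 7c

8787596f2e68c36611c57c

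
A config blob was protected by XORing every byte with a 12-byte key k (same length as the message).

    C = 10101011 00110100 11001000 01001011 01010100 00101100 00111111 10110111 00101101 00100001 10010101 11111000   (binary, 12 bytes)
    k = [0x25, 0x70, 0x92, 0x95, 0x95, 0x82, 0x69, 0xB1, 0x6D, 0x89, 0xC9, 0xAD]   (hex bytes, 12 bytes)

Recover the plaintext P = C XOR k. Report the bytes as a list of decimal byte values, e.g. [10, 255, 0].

XOR is its own inverse, so applying the key byte-wise gives the result directly.
171 ⊕  37 = 142
 52 ⊕ 112 =  68
200 ⊕ 146 =  90
 75 ⊕ 149 = 222
 84 ⊕ 149 = 193
 44 ⊕ 130 = 174
 63 ⊕ 105 =  86
183 ⊕ 177 =   6
 45 ⊕ 109 =  64
 33 ⊕ 137 = 168
149 ⊕ 201 =  92
248 ⊕ 173 =  85

[142, 68, 90, 222, 193, 174, 86, 6, 64, 168, 92, 85]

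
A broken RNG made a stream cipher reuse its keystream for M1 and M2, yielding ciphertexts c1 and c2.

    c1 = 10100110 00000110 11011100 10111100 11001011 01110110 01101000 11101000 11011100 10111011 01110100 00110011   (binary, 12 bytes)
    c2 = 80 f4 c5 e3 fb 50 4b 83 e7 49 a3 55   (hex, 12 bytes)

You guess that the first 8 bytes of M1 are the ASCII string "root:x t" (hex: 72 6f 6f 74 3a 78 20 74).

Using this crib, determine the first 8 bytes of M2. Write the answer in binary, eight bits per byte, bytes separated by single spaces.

01010100 10011101 01110110 00101011 00001010 01011110 00000011 00011111

First, c1 ⊕ c2 = (M1 ⊕ K) ⊕ (M2 ⊕ K) = M1 ⊕ M2, so the key drops out. Then M2 = (M1 ⊕ M2) ⊕ M1 over the first 8 bytes.
byte 0: (a6 ⊕ 80) ⊕ 72 = 26 ⊕ 72 = 54
byte 1: (06 ⊕ f4) ⊕ 6f = f2 ⊕ 6f = 9d
byte 2: (dc ⊕ c5) ⊕ 6f = 19 ⊕ 6f = 76
byte 3: (bc ⊕ e3) ⊕ 74 = 5f ⊕ 74 = 2b
byte 4: (cb ⊕ fb) ⊕ 3a = 30 ⊕ 3a = 0a
byte 5: (76 ⊕ 50) ⊕ 78 = 26 ⊕ 78 = 5e
byte 6: (68 ⊕ 4b) ⊕ 20 = 23 ⊕ 20 = 03
byte 7: (e8 ⊕ 83) ⊕ 74 = 6b ⊕ 74 = 1f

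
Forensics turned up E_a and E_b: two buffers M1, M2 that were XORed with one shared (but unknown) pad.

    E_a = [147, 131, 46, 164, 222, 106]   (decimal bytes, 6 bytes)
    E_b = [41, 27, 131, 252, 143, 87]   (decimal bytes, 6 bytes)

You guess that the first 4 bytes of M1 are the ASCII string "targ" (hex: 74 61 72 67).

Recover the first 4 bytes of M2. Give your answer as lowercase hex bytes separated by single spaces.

ce f9 df 3f

First, E_a ⊕ E_b = (M1 ⊕ K) ⊕ (M2 ⊕ K) = M1 ⊕ M2, so the key drops out. Then M2 = (M1 ⊕ M2) ⊕ M1 over the first 4 bytes.
byte 0: (93 ^ 29) ^ 74 = ba ^ 74 = ce
byte 1: (83 ^ 1b) ^ 61 = 98 ^ 61 = f9
byte 2: (2e ^ 83) ^ 72 = ad ^ 72 = df
byte 3: (a4 ^ fc) ^ 67 = 58 ^ 67 = 3f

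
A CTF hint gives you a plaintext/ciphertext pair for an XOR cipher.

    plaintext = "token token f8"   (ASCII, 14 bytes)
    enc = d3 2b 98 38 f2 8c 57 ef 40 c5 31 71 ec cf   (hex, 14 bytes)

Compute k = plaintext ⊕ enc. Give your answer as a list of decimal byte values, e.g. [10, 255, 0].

[167, 68, 243, 93, 156, 172, 35, 128, 43, 160, 95, 81, 138, 247]

Since enc = plaintext ⊕ k, XORing both sides with plaintext gives k = plaintext ⊕ enc.
byte 0: 74 xor d3 = a7
byte 1: 6f xor 2b = 44
byte 2: 6b xor 98 = f3
byte 3: 65 xor 38 = 5d
byte 4: 6e xor f2 = 9c
byte 5: 20 xor 8c = ac
byte 6: 74 xor 57 = 23
byte 7: 6f xor ef = 80
byte 8: 6b xor 40 = 2b
byte 9: 65 xor c5 = a0
byte 10: 6e xor 31 = 5f
byte 11: 20 xor 71 = 51
byte 12: 66 xor ec = 8a
byte 13: 38 xor cf = f7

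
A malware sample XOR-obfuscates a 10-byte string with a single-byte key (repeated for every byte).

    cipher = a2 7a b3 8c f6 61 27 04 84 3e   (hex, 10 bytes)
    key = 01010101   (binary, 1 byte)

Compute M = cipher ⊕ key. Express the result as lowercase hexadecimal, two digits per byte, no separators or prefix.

The 1-byte key repeats, so the effective keystream is 55 55 55 55 55 55 55 55 55 55.
byte 0: a2 ⊕ 55 = f7
byte 1: 7a ⊕ 55 = 2f
byte 2: b3 ⊕ 55 = e6
byte 3: 8c ⊕ 55 = d9
byte 4: f6 ⊕ 55 = a3
byte 5: 61 ⊕ 55 = 34
byte 6: 27 ⊕ 55 = 72
byte 7: 04 ⊕ 55 = 51
byte 8: 84 ⊕ 55 = d1
byte 9: 3e ⊕ 55 = 6b

f72fe6d9a3347251d16b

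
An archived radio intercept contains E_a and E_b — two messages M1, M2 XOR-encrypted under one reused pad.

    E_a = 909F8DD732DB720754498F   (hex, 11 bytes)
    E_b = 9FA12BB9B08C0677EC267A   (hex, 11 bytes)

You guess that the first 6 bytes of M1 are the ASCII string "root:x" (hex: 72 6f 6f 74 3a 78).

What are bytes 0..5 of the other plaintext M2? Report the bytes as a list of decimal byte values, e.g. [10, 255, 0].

First, E_a ⊕ E_b = (M1 ⊕ K) ⊕ (M2 ⊕ K) = M1 ⊕ M2, so the key drops out. Then M2 = (M1 ⊕ M2) ⊕ M1 over the first 6 bytes.
byte 0: (90 xor 9f) xor 72 = 0f xor 72 = 7d
byte 1: (9f xor a1) xor 6f = 3e xor 6f = 51
byte 2: (8d xor 2b) xor 6f = a6 xor 6f = c9
byte 3: (d7 xor b9) xor 74 = 6e xor 74 = 1a
byte 4: (32 xor b0) xor 3a = 82 xor 3a = b8
byte 5: (db xor 8c) xor 78 = 57 xor 78 = 2f

[125, 81, 201, 26, 184, 47]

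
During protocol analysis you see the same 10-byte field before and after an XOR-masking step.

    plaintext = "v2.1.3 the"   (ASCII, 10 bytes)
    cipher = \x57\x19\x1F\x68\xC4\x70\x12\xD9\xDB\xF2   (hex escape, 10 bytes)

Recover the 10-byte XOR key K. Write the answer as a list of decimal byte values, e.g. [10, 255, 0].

[33, 43, 49, 89, 234, 67, 50, 173, 179, 151]

Since cipher = plaintext ⊕ K, XORing both sides with plaintext gives K = plaintext ⊕ cipher.
byte 0: 76 xor 57 = 21
byte 1: 32 xor 19 = 2b
byte 2: 2e xor 1f = 31
byte 3: 31 xor 68 = 59
byte 4: 2e xor c4 = ea
byte 5: 33 xor 70 = 43
byte 6: 20 xor 12 = 32
byte 7: 74 xor d9 = ad
byte 8: 68 xor db = b3
byte 9: 65 xor f2 = 97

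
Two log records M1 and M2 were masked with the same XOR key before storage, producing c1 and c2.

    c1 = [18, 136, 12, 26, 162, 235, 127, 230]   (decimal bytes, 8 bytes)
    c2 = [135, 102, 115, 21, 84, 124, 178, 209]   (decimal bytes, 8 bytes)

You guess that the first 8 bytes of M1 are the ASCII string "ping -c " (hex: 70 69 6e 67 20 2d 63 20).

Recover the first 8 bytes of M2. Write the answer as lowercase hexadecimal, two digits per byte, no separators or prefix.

e5871168d6baae17

First, c1 ⊕ c2 = (M1 ⊕ K) ⊕ (M2 ⊕ K) = M1 ⊕ M2, so the key drops out. Then M2 = (M1 ⊕ M2) ⊕ M1 over the first 8 bytes.
byte 0: (12 xor 87) xor 70 = 95 xor 70 = e5
byte 1: (88 xor 66) xor 69 = ee xor 69 = 87
byte 2: (0c xor 73) xor 6e = 7f xor 6e = 11
byte 3: (1a xor 15) xor 67 = 0f xor 67 = 68
byte 4: (a2 xor 54) xor 20 = f6 xor 20 = d6
byte 5: (eb xor 7c) xor 2d = 97 xor 2d = ba
byte 6: (7f xor b2) xor 63 = cd xor 63 = ae
byte 7: (e6 xor d1) xor 20 = 37 xor 20 = 17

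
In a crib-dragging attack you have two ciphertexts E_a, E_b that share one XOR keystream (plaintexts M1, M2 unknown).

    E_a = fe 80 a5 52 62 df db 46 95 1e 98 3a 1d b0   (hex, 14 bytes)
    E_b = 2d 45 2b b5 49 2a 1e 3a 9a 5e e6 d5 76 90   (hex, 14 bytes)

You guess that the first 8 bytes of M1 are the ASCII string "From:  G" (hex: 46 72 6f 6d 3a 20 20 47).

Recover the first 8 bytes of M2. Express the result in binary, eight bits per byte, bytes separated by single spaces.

10010101 10110111 11100001 10001010 00010001 11010101 11100101 00111011

First, E_a ⊕ E_b = (M1 ⊕ K) ⊕ (M2 ⊕ K) = M1 ⊕ M2, so the key drops out. Then M2 = (M1 ⊕ M2) ⊕ M1 over the first 8 bytes.
byte 0: (fe XOR 2d) XOR 46 = d3 XOR 46 = 95
byte 1: (80 XOR 45) XOR 72 = c5 XOR 72 = b7
byte 2: (a5 XOR 2b) XOR 6f = 8e XOR 6f = e1
byte 3: (52 XOR b5) XOR 6d = e7 XOR 6d = 8a
byte 4: (62 XOR 49) XOR 3a = 2b XOR 3a = 11
byte 5: (df XOR 2a) XOR 20 = f5 XOR 20 = d5
byte 6: (db XOR 1e) XOR 20 = c5 XOR 20 = e5
byte 7: (46 XOR 3a) XOR 47 = 7c XOR 47 = 3b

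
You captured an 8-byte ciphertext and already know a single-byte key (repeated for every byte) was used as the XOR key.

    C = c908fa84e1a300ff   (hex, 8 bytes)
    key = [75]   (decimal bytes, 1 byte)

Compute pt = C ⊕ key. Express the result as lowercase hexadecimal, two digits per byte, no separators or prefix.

The 1-byte key repeats, so the effective keystream is 4b 4b 4b 4b 4b 4b 4b 4b.
byte 0: c9 XOR 4b = 82
byte 1: 08 XOR 4b = 43
byte 2: fa XOR 4b = b1
byte 3: 84 XOR 4b = cf
byte 4: e1 XOR 4b = aa
byte 5: a3 XOR 4b = e8
byte 6: 00 XOR 4b = 4b
byte 7: ff XOR 4b = b4

8243b1cfaae84bb4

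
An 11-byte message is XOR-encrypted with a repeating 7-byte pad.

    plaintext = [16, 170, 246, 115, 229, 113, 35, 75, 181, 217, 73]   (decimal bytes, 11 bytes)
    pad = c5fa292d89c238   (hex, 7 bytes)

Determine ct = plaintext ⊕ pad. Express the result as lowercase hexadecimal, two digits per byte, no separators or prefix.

d550df5e6cb31b8e4ff064

The 7-byte key repeats, so the effective keystream is c5 fa 29 2d 89 c2 38 c5 fa 29 2d.
byte 0: 00010000 ⊕ 11000101 = 11010101
byte 1: 10101010 ⊕ 11111010 = 01010000
byte 2: 11110110 ⊕ 00101001 = 11011111
byte 3: 01110011 ⊕ 00101101 = 01011110
byte 4: 11100101 ⊕ 10001001 = 01101100
byte 5: 01110001 ⊕ 11000010 = 10110011
byte 6: 00100011 ⊕ 00111000 = 00011011
byte 7: 01001011 ⊕ 11000101 = 10001110
byte 8: 10110101 ⊕ 11111010 = 01001111
byte 9: 11011001 ⊕ 00101001 = 11110000
byte 10: 01001001 ⊕ 00101101 = 01100100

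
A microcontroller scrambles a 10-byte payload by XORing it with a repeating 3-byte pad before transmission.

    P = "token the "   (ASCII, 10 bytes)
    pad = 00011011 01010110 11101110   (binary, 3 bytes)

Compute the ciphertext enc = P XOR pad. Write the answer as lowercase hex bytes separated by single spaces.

The 3-byte key repeats, so the effective keystream is 1b 56 ee 1b 56 ee 1b 56 ee 1b.
byte 0: 116 XOR  27 = 111
byte 1: 111 XOR  86 =  57
byte 2: 107 XOR 238 = 133
byte 3: 101 XOR  27 = 126
byte 4: 110 XOR  86 =  56
byte 5:  32 XOR 238 = 206
byte 6: 116 XOR  27 = 111
byte 7: 104 XOR  86 =  62
byte 8: 101 XOR 238 = 139
byte 9:  32 XOR  27 =  59

6f 39 85 7e 38 ce 6f 3e 8b 3b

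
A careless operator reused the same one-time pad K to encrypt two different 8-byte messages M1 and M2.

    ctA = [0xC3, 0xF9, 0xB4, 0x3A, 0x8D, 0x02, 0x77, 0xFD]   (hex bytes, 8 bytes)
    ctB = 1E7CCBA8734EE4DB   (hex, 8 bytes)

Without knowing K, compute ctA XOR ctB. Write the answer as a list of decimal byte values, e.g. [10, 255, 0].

[221, 133, 127, 146, 254, 76, 147, 38]

ctA ⊕ ctB = (M1 ⊕ K) ⊕ (M2 ⊕ K) = M1 ⊕ M2 — the shared key cancels under XOR.
195 xor  30 = 221
249 xor 124 = 133
180 xor 203 = 127
 58 xor 168 = 146
141 xor 115 = 254
  2 xor  78 =  76
119 xor 228 = 147
253 xor 219 =  38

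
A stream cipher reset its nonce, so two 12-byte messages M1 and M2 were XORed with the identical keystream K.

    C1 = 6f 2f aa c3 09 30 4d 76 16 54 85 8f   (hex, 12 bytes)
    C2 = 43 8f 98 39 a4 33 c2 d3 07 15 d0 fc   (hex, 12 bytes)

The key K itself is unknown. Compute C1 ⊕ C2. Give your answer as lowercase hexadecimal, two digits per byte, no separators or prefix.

C1 ⊕ C2 = (M1 ⊕ K) ⊕ (M2 ⊕ K) = M1 ⊕ M2 — the shared key cancels under XOR.
01101111 ^ 01000011 = 00101100
00101111 ^ 10001111 = 10100000
10101010 ^ 10011000 = 00110010
11000011 ^ 00111001 = 11111010
00001001 ^ 10100100 = 10101101
00110000 ^ 00110011 = 00000011
01001101 ^ 11000010 = 10001111
01110110 ^ 11010011 = 10100101
00010110 ^ 00000111 = 00010001
01010100 ^ 00010101 = 01000001
10000101 ^ 11010000 = 01010101
10001111 ^ 11111100 = 01110011

2ca032faad038fa511415573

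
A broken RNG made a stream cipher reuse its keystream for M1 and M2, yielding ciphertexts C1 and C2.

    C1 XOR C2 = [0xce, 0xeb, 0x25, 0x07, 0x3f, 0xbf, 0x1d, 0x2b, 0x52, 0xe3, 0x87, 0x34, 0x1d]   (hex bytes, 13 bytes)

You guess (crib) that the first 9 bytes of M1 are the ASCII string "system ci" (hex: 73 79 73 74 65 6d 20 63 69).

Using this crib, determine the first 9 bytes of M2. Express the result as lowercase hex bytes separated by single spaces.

Since C1 ⊕ C2 = M1 ⊕ M2, XORing with the guessed M1 bytes yields the corresponding M2 bytes: M2 = (C1 ⊕ C2) ⊕ M1.
byte 0: ce XOR 73 = bd
byte 1: eb XOR 79 = 92
byte 2: 25 XOR 73 = 56
byte 3: 07 XOR 74 = 73
byte 4: 3f XOR 65 = 5a
byte 5: bf XOR 6d = d2
byte 6: 1d XOR 20 = 3d
byte 7: 2b XOR 63 = 48
byte 8: 52 XOR 69 = 3b

bd 92 56 73 5a d2 3d 48 3b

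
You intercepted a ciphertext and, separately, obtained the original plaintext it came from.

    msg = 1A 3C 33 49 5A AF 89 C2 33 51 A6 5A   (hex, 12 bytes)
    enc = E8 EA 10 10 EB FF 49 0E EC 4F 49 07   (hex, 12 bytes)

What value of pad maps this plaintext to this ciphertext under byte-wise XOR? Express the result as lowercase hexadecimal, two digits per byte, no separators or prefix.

Since enc = msg ⊕ pad, XORing both sides with msg gives pad = msg ⊕ enc.
1a ^ e8 = f2
3c ^ ea = d6
33 ^ 10 = 23
49 ^ 10 = 59
5a ^ eb = b1
af ^ ff = 50
89 ^ 49 = c0
c2 ^ 0e = cc
33 ^ ec = df
51 ^ 4f = 1e
a6 ^ 49 = ef
5a ^ 07 = 5d

f2d62359b150c0ccdf1eef5d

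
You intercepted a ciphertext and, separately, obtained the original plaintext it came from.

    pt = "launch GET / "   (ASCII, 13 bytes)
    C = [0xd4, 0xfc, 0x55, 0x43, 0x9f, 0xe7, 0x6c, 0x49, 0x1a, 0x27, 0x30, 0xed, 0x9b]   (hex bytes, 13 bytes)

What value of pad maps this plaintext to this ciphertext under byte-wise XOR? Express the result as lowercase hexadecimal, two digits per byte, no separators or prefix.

Since C = pt ⊕ pad, XORing both sides with pt gives pad = pt ⊕ C.
byte 0: 01101100 ⊕ 11010100 = 10111000
byte 1: 01100001 ⊕ 11111100 = 10011101
byte 2: 01110101 ⊕ 01010101 = 00100000
byte 3: 01101110 ⊕ 01000011 = 00101101
byte 4: 01100011 ⊕ 10011111 = 11111100
byte 5: 01101000 ⊕ 11100111 = 10001111
byte 6: 00100000 ⊕ 01101100 = 01001100
byte 7: 01000111 ⊕ 01001001 = 00001110
byte 8: 01000101 ⊕ 00011010 = 01011111
byte 9: 01010100 ⊕ 00100111 = 01110011
byte 10: 00100000 ⊕ 00110000 = 00010000
byte 11: 00101111 ⊕ 11101101 = 11000010
byte 12: 00100000 ⊕ 10011011 = 10111011

b89d202dfc8f4c0e5f7310c2bb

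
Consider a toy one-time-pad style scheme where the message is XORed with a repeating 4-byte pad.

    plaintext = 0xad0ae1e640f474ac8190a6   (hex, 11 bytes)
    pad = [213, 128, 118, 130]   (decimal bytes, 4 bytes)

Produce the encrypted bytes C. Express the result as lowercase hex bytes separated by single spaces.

78 8a 97 64 95 74 02 2e 54 10 d0

The 4-byte key repeats, so the effective keystream is d5 80 76 82 d5 80 76 82 d5 80 76.
byte 0: 10101101 xor 11010101 = 01111000
byte 1: 00001010 xor 10000000 = 10001010
byte 2: 11100001 xor 01110110 = 10010111
byte 3: 11100110 xor 10000010 = 01100100
byte 4: 01000000 xor 11010101 = 10010101
byte 5: 11110100 xor 10000000 = 01110100
byte 6: 01110100 xor 01110110 = 00000010
byte 7: 10101100 xor 10000010 = 00101110
byte 8: 10000001 xor 11010101 = 01010100
byte 9: 10010000 xor 10000000 = 00010000
byte 10: 10100110 xor 01110110 = 11010000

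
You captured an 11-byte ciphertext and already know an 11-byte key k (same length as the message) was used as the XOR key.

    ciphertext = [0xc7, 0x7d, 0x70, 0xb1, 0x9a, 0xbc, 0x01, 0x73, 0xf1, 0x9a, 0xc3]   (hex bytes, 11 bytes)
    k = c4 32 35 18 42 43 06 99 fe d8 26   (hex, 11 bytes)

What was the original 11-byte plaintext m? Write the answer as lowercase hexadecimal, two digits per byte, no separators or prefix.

034f45a9d8ff07ea0f42e5

XOR is its own inverse, so applying the key byte-wise gives the result directly.
11000111 xor 11000100 = 00000011
01111101 xor 00110010 = 01001111
01110000 xor 00110101 = 01000101
10110001 xor 00011000 = 10101001
10011010 xor 01000010 = 11011000
10111100 xor 01000011 = 11111111
00000001 xor 00000110 = 00000111
01110011 xor 10011001 = 11101010
11110001 xor 11111110 = 00001111
10011010 xor 11011000 = 01000010
11000011 xor 00100110 = 11100101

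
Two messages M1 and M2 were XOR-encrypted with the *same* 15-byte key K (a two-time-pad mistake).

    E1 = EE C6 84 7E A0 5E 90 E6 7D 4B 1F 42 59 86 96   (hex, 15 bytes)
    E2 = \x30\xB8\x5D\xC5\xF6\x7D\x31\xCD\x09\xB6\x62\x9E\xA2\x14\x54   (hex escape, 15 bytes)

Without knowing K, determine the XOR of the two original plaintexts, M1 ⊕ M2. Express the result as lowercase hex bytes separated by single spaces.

de 7e d9 bb 56 23 a1 2b 74 fd 7d dc fb 92 c2

E1 ⊕ E2 = (M1 ⊕ K) ⊕ (M2 ⊕ K) = M1 ⊕ M2 — the shared key cancels under XOR.
ee ⊕ 30 = de
c6 ⊕ b8 = 7e
84 ⊕ 5d = d9
7e ⊕ c5 = bb
a0 ⊕ f6 = 56
5e ⊕ 7d = 23
90 ⊕ 31 = a1
e6 ⊕ cd = 2b
7d ⊕ 09 = 74
4b ⊕ b6 = fd
1f ⊕ 62 = 7d
42 ⊕ 9e = dc
59 ⊕ a2 = fb
86 ⊕ 14 = 92
96 ⊕ 54 = c2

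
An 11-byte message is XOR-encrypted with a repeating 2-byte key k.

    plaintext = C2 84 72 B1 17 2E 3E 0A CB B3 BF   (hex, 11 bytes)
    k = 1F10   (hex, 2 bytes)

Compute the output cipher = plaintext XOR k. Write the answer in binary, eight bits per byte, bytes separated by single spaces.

The 2-byte key repeats, so the effective keystream is 1f 10 1f 10 1f 10 1f 10 1f 10 1f.
byte 0: c2 xor 1f = dd
byte 1: 84 xor 10 = 94
byte 2: 72 xor 1f = 6d
byte 3: b1 xor 10 = a1
byte 4: 17 xor 1f = 08
byte 5: 2e xor 10 = 3e
byte 6: 3e xor 1f = 21
byte 7: 0a xor 10 = 1a
byte 8: cb xor 1f = d4
byte 9: b3 xor 10 = a3
byte 10: bf xor 1f = a0

11011101 10010100 01101101 10100001 00001000 00111110 00100001 00011010 11010100 10100011 10100000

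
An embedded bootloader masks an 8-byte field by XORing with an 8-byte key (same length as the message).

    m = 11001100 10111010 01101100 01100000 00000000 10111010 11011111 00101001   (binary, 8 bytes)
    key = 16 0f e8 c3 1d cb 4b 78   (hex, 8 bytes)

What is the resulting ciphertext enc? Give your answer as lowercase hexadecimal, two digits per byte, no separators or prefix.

dab584a31d719451

cc xor 16 = da
ba xor 0f = b5
6c xor e8 = 84
60 xor c3 = a3
00 xor 1d = 1d
ba xor cb = 71
df xor 4b = 94
29 xor 78 = 51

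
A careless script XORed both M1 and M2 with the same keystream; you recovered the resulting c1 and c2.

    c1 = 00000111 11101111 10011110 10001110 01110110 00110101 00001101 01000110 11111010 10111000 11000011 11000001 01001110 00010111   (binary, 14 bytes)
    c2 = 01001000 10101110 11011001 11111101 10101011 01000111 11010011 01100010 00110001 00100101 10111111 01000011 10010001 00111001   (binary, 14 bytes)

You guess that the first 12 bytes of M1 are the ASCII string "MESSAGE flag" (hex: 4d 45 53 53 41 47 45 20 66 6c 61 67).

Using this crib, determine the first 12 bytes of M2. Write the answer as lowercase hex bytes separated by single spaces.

02 04 14 20 9c 35 9b 04 ad f1 1d e5

First, c1 ⊕ c2 = (M1 ⊕ K) ⊕ (M2 ⊕ K) = M1 ⊕ M2, so the key drops out. Then M2 = (M1 ⊕ M2) ⊕ M1 over the first 12 bytes.
byte 0: (07 xor 48) xor 4d = 4f xor 4d = 02
byte 1: (ef xor ae) xor 45 = 41 xor 45 = 04
byte 2: (9e xor d9) xor 53 = 47 xor 53 = 14
byte 3: (8e xor fd) xor 53 = 73 xor 53 = 20
byte 4: (76 xor ab) xor 41 = dd xor 41 = 9c
byte 5: (35 xor 47) xor 47 = 72 xor 47 = 35
byte 6: (0d xor d3) xor 45 = de xor 45 = 9b
byte 7: (46 xor 62) xor 20 = 24 xor 20 = 04
byte 8: (fa xor 31) xor 66 = cb xor 66 = ad
byte 9: (b8 xor 25) xor 6c = 9d xor 6c = f1
byte 10: (c3 xor bf) xor 61 = 7c xor 61 = 1d
byte 11: (c1 xor 43) xor 67 = 82 xor 67 = e5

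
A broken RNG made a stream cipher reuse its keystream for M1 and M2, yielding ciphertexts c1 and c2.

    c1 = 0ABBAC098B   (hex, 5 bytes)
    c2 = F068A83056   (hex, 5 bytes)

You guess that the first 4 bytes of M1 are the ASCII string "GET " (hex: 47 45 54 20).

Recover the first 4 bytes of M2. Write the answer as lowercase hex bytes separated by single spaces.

First, c1 ⊕ c2 = (M1 ⊕ K) ⊕ (M2 ⊕ K) = M1 ⊕ M2, so the key drops out. Then M2 = (M1 ⊕ M2) ⊕ M1 over the first 4 bytes.
byte 0: (0a xor f0) xor 47 = fa xor 47 = bd
byte 1: (bb xor 68) xor 45 = d3 xor 45 = 96
byte 2: (ac xor a8) xor 54 = 04 xor 54 = 50
byte 3: (09 xor 30) xor 20 = 39 xor 20 = 19

bd 96 50 19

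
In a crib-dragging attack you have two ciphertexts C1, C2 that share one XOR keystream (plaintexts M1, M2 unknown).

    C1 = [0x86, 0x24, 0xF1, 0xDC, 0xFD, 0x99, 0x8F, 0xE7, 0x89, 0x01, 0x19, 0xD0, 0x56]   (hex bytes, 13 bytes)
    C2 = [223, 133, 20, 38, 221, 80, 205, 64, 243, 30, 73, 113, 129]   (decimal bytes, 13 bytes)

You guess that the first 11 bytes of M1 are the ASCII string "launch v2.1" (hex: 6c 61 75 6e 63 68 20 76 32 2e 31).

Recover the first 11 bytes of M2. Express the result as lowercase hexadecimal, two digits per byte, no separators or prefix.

First, C1 ⊕ C2 = (M1 ⊕ K) ⊕ (M2 ⊕ K) = M1 ⊕ M2, so the key drops out. Then M2 = (M1 ⊕ M2) ⊕ M1 over the first 11 bytes.
byte 0: (86 xor df) xor 6c = 59 xor 6c = 35
byte 1: (24 xor 85) xor 61 = a1 xor 61 = c0
byte 2: (f1 xor 14) xor 75 = e5 xor 75 = 90
byte 3: (dc xor 26) xor 6e = fa xor 6e = 94
byte 4: (fd xor dd) xor 63 = 20 xor 63 = 43
byte 5: (99 xor 50) xor 68 = c9 xor 68 = a1
byte 6: (8f xor cd) xor 20 = 42 xor 20 = 62
byte 7: (e7 xor 40) xor 76 = a7 xor 76 = d1
byte 8: (89 xor f3) xor 32 = 7a xor 32 = 48
byte 9: (01 xor 1e) xor 2e = 1f xor 2e = 31
byte 10: (19 xor 49) xor 31 = 50 xor 31 = 61

35c0909443a162d1483161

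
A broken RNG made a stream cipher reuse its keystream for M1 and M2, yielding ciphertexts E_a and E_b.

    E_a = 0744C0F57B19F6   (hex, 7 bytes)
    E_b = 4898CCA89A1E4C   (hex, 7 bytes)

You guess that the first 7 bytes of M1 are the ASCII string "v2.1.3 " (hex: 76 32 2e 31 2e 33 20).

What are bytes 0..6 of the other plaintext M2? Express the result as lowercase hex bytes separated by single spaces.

First, E_a ⊕ E_b = (M1 ⊕ K) ⊕ (M2 ⊕ K) = M1 ⊕ M2, so the key drops out. Then M2 = (M1 ⊕ M2) ⊕ M1 over the first 7 bytes.
byte 0: (07 XOR 48) XOR 76 = 4f XOR 76 = 39
byte 1: (44 XOR 98) XOR 32 = dc XOR 32 = ee
byte 2: (c0 XOR cc) XOR 2e = 0c XOR 2e = 22
byte 3: (f5 XOR a8) XOR 31 = 5d XOR 31 = 6c
byte 4: (7b XOR 9a) XOR 2e = e1 XOR 2e = cf
byte 5: (19 XOR 1e) XOR 33 = 07 XOR 33 = 34
byte 6: (f6 XOR 4c) XOR 20 = ba XOR 20 = 9a

39 ee 22 6c cf 34 9a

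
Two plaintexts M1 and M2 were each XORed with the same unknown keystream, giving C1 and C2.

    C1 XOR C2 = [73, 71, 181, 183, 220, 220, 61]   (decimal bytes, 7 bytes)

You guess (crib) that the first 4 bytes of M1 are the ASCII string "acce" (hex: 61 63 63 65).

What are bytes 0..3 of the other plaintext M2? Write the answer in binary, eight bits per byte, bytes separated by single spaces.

Since C1 ⊕ C2 = M1 ⊕ M2, XORing with the guessed M1 bytes yields the corresponding M2 bytes: M2 = (C1 ⊕ C2) ⊕ M1.
byte 0: 49 XOR 61 = 28
byte 1: 47 XOR 63 = 24
byte 2: b5 XOR 63 = d6
byte 3: b7 XOR 65 = d2

00101000 00100100 11010110 11010010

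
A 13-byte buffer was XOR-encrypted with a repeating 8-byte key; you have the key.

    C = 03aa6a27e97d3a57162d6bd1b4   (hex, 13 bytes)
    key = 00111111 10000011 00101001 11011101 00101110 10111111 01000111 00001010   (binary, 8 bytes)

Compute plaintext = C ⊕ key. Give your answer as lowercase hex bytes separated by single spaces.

3c 29 43 fa c7 c2 7d 5d 29 ae 42 0c 9a

The 8-byte key repeats, so the effective keystream is 3f 83 29 dd 2e bf 47 0a 3f 83 29 dd 2e.
byte 0: 00000011 xor 00111111 = 00111100
byte 1: 10101010 xor 10000011 = 00101001
byte 2: 01101010 xor 00101001 = 01000011
byte 3: 00100111 xor 11011101 = 11111010
byte 4: 11101001 xor 00101110 = 11000111
byte 5: 01111101 xor 10111111 = 11000010
byte 6: 00111010 xor 01000111 = 01111101
byte 7: 01010111 xor 00001010 = 01011101
byte 8: 00010110 xor 00111111 = 00101001
byte 9: 00101101 xor 10000011 = 10101110
byte 10: 01101011 xor 00101001 = 01000010
byte 11: 11010001 xor 11011101 = 00001100
byte 12: 10110100 xor 00101110 = 10011010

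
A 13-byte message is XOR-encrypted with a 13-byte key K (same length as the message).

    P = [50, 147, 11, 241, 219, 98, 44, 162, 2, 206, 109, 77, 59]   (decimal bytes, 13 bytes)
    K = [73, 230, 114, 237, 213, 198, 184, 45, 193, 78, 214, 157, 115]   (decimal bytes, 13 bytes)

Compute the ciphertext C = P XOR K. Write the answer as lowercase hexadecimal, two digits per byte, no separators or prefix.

7b75791c0ea4948fc380bbd048

XOR is its own inverse, so applying the key byte-wise gives the result directly.
32 xor 49 = 7b
93 xor e6 = 75
0b xor 72 = 79
f1 xor ed = 1c
db xor d5 = 0e
62 xor c6 = a4
2c xor b8 = 94
a2 xor 2d = 8f
02 xor c1 = c3
ce xor 4e = 80
6d xor d6 = bb
4d xor 9d = d0
3b xor 73 = 48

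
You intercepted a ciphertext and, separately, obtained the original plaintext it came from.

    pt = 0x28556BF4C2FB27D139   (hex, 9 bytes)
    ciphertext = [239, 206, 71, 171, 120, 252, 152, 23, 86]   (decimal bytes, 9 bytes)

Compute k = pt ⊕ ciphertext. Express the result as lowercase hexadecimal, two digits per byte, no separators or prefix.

c79b2c5fba07bfc66f

Since ciphertext = pt ⊕ k, XORing both sides with pt gives k = pt ⊕ ciphertext.
 40 ⊕ 239 = 199
 85 ⊕ 206 = 155
107 ⊕  71 =  44
244 ⊕ 171 =  95
194 ⊕ 120 = 186
251 ⊕ 252 =   7
 39 ⊕ 152 = 191
209 ⊕  23 = 198
 57 ⊕  86 = 111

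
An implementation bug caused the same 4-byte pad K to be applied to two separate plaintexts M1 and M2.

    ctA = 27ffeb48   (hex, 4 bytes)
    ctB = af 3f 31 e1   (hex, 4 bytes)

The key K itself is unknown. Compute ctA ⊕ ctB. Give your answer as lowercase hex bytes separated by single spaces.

88 c0 da a9

ctA ⊕ ctB = (M1 ⊕ K) ⊕ (M2 ⊕ K) = M1 ⊕ M2 — the shared key cancels under XOR.
byte 0:  39 xor 175 = 136
byte 1: 255 xor  63 = 192
byte 2: 235 xor  49 = 218
byte 3:  72 xor 225 = 169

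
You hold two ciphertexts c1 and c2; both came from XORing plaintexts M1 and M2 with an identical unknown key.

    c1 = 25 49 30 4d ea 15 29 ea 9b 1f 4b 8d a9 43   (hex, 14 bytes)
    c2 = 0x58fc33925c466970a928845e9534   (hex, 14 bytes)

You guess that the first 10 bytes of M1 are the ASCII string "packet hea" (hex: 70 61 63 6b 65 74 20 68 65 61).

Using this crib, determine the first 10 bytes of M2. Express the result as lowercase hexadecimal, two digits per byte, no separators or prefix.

0dd460b4d32760f25756

First, c1 ⊕ c2 = (M1 ⊕ K) ⊕ (M2 ⊕ K) = M1 ⊕ M2, so the key drops out. Then M2 = (M1 ⊕ M2) ⊕ M1 over the first 10 bytes.
byte 0: (25 ^ 58) ^ 70 = 7d ^ 70 = 0d
byte 1: (49 ^ fc) ^ 61 = b5 ^ 61 = d4
byte 2: (30 ^ 33) ^ 63 = 03 ^ 63 = 60
byte 3: (4d ^ 92) ^ 6b = df ^ 6b = b4
byte 4: (ea ^ 5c) ^ 65 = b6 ^ 65 = d3
byte 5: (15 ^ 46) ^ 74 = 53 ^ 74 = 27
byte 6: (29 ^ 69) ^ 20 = 40 ^ 20 = 60
byte 7: (ea ^ 70) ^ 68 = 9a ^ 68 = f2
byte 8: (9b ^ a9) ^ 65 = 32 ^ 65 = 57
byte 9: (1f ^ 28) ^ 61 = 37 ^ 61 = 56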